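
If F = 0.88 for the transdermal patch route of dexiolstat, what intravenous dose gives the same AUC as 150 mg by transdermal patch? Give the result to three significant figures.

Systemic exposure from an extravascular dose = F × D_ev, so the equivalent IV dose is F × D_ev.
D_iv = F × D_ev = 0.88 × 150 = 132 mg

D_iv = 132 mg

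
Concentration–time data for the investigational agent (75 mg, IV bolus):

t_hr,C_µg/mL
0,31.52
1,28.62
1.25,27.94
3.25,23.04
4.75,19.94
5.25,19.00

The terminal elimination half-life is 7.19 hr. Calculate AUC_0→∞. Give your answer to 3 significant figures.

Trapezoidal AUC_0→5.25:
  [0→1]: (31.52+28.62)/2 × 1 = 30.07
  [1→1.25]: (28.62+27.94)/2 × 0.25 = 7.07
  [1.25→3.25]: (27.94+23.04)/2 × 2 = 50.98
  [3.25→4.75]: (23.04+19.94)/2 × 1.5 = 32.235
  [4.75→5.25]: (19.94+19.00)/2 × 0.5 = 9.735
  Sum = 130.09 µg/mL·hr
k_e = ln2 / t½ = 0.693147 / 7.19 = 0.0964 hr^-1
Extrapolated tail: C_last / k_e = 19.00 / 0.0964 = 197.095
AUC_0→∞ = 130.09 + 197.095 = 327.185 µg/mL·hr

AUC = 327 µg/mL·hr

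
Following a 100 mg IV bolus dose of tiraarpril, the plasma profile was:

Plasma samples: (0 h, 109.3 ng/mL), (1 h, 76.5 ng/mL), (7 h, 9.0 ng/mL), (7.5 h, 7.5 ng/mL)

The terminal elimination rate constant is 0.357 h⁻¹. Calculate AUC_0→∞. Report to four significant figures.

AUC = 374.5 ng/mL·h

Trapezoidal AUC_0→7.5:
  [0→1]: (109.3+76.5)/2 × 1 = 92.9
  [1→7]: (76.5+9.0)/2 × 6 = 256.5
  [7→7.5]: (9.0+7.5)/2 × 0.5 = 4.125
  Sum = 353.525 ng/mL·h
Extrapolated tail: C_last / k_e = 7.5 / 0.357 = 21.008
AUC_0→∞ = 353.525 + 21.008 = 374.533 ng/mL·h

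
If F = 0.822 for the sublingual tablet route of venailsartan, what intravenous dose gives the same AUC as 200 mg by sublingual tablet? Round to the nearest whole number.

D_iv = 164 mg

Systemic exposure from an extravascular dose = F × D_ev, so the equivalent IV dose is F × D_ev.
D_iv = F × D_ev = 0.822 × 200 = 164.4 mg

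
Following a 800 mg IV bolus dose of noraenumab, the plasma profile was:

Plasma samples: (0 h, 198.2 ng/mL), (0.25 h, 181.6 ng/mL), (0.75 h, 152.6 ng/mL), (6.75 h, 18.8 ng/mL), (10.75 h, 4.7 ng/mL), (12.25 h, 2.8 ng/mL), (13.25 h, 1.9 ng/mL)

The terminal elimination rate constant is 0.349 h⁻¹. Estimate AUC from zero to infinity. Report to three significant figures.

AUC = 706 ng/mL·h

Trapezoidal AUC_0→13.25:
  [0→0.25]: (198.2+181.6)/2 × 0.25 = 47.475
  [0.25→0.75]: (181.6+152.6)/2 × 0.5 = 83.55
  [0.75→6.75]: (152.6+18.8)/2 × 6 = 514.2
  [6.75→10.75]: (18.8+4.7)/2 × 4 = 47.0
  [10.75→12.25]: (4.7+2.8)/2 × 1.5 = 5.625
  [12.25→13.25]: (2.8+1.9)/2 × 1 = 2.35
  Sum = 700.2 ng/mL·h
Extrapolated tail: C_last / k_e = 1.9 / 0.349 = 5.444
AUC_0→∞ = 700.2 + 5.444 = 705.644 ng/mL·h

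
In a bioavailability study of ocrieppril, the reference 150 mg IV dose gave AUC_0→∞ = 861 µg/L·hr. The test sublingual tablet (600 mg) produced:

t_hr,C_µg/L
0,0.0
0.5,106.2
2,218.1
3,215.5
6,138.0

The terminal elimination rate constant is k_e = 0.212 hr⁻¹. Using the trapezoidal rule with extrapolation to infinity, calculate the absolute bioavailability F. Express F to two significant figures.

Trapezoidal AUC_0→6 (sublingual tablet):
  [0→0.5]: (0.0+106.2)/2 × 0.5 = 26.55
  [0.5→2]: (106.2+218.1)/2 × 1.5 = 243.225
  [2→3]: (218.1+215.5)/2 × 1 = 216.8
  [3→6]: (215.5+138.0)/2 × 3 = 530.25
  Sum = 1016.825 µg/L·hr
Tail: C_last/k_e = 138.0/0.212 = 650.943
AUC_0→∞ (sublingual tablet) = 1016.825 + 650.943 = 1667.768 µg/L·hr
F = (AUC_ev/D_ev)/(AUC_iv/D_iv) = (1667.768/600)/(861/150) = 2.77961/5.74 = 0.4843

F = 0.48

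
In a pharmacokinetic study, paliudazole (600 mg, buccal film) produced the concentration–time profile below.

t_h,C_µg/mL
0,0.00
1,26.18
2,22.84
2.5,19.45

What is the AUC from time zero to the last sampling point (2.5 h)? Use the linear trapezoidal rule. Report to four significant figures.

Trapezoidal AUC_0→2.5:
  [0→1]: (0.00+26.18)/2 × 1 = 13.09
  [1→2]: (26.18+22.84)/2 × 1 = 24.51
  [2→2.5]: (22.84+19.45)/2 × 0.5 = 10.5725
  Sum = 48.1725 µg/mL·h

AUC = 48.17 µg/mL·h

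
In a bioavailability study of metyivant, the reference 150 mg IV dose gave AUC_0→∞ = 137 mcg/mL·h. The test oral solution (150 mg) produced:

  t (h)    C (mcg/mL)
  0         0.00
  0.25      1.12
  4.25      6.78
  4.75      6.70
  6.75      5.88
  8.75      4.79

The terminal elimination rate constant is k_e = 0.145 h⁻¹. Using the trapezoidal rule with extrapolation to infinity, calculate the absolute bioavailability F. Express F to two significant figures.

Trapezoidal AUC_0→8.75 (oral solution):
  [0→0.25]: (0.00+1.12)/2 × 0.25 = 0.14
  [0.25→4.25]: (1.12+6.78)/2 × 4 = 15.8
  [4.25→4.75]: (6.78+6.70)/2 × 0.5 = 3.37
  [4.75→6.75]: (6.70+5.88)/2 × 2 = 12.58
  [6.75→8.75]: (5.88+4.79)/2 × 2 = 10.67
  Sum = 42.56 mcg/mL·h
Tail: C_last/k_e = 4.79/0.145 = 33.034
AUC_0→∞ (oral solution) = 42.56 + 33.034 = 75.594 mcg/mL·h
F = (AUC_ev/D_ev)/(AUC_iv/D_iv) = (75.594/150)/(137/150) = 0.50396/0.913333 = 0.5518

F = 0.55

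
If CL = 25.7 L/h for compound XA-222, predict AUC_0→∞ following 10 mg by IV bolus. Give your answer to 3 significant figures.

AUC = 0.389 mg/L·h

AUC_0→∞ = Dose_iv / CL
        = 10 / 25.7 = 0.389105 mg/L·h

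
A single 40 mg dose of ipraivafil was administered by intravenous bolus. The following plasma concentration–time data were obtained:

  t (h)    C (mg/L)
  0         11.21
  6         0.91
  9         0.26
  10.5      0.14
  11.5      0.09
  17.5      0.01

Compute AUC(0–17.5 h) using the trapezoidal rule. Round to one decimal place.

AUC = 38.8 mg/L·h

Trapezoidal AUC_0→17.5:
  [0→6]: (11.21+0.91)/2 × 6 = 36.36
  [6→9]: (0.91+0.26)/2 × 3 = 1.755
  [9→10.5]: (0.26+0.14)/2 × 1.5 = 0.3
  [10.5→11.5]: (0.14+0.09)/2 × 1 = 0.115
  [11.5→17.5]: (0.09+0.01)/2 × 6 = 0.3
  Sum = 38.83 mg/L·h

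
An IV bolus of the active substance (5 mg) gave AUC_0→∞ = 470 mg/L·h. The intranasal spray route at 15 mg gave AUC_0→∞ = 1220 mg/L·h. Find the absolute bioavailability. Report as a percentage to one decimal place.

F = 86.5%

F = (AUC_ev / D_ev) / (AUC_iv / D_iv)
  = (1220/15) / (470/5)
  = 81.3333 / 94 = 0.8652
  = 86.52%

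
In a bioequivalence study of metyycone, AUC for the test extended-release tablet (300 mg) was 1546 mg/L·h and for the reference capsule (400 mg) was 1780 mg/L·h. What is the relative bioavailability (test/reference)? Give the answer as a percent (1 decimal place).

F_rel = 115.8%

F_rel = (AUC_test/D_test) / (AUC_ref/D_ref)
      = (1546/300) / (1780/400)
      = 5.15333 / 4.45 = 1.1581 = 115.81%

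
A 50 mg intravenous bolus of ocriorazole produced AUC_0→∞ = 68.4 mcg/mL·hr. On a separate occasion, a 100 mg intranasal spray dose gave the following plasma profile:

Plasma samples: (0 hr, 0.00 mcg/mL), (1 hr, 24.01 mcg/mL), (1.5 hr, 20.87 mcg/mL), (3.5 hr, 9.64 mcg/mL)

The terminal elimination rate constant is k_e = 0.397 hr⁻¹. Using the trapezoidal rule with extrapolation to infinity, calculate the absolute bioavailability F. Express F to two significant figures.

F = 0.57

Trapezoidal AUC_0→3.5 (intranasal spray):
  [0→1]: (0.00+24.01)/2 × 1 = 12.005
  [1→1.5]: (24.01+20.87)/2 × 0.5 = 11.22
  [1.5→3.5]: (20.87+9.64)/2 × 2 = 30.51
  Sum = 53.735 mcg/mL·hr
Tail: C_last/k_e = 9.64/0.397 = 24.282
AUC_0→∞ (intranasal spray) = 53.735 + 24.282 = 78.017 mcg/mL·hr
F = (AUC_ev/D_ev)/(AUC_iv/D_iv) = (78.017/100)/(68.4/50) = 0.78017/1.368 = 0.5703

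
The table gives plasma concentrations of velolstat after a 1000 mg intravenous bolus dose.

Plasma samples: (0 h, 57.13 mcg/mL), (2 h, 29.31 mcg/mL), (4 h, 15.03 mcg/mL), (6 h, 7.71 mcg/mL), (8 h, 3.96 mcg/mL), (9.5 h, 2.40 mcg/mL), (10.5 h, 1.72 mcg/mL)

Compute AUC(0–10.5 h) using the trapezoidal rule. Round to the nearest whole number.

AUC = 172 mcg/mL·h

Trapezoidal AUC_0→10.5:
  [0→2]: (57.13+29.31)/2 × 2 = 86.44
  [2→4]: (29.31+15.03)/2 × 2 = 44.34
  [4→6]: (15.03+7.71)/2 × 2 = 22.74
  [6→8]: (7.71+3.96)/2 × 2 = 11.67
  [8→9.5]: (3.96+2.40)/2 × 1.5 = 4.77
  [9.5→10.5]: (2.40+1.72)/2 × 1 = 2.06
  Sum = 172.02 mcg/mL·h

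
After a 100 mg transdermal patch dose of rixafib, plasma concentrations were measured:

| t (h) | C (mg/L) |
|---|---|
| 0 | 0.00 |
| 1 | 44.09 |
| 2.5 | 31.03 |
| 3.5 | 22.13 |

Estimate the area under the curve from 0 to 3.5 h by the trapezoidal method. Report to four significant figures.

AUC = 105.0 mg/L·h

Trapezoidal AUC_0→3.5:
  [0→1]: (0.00+44.09)/2 × 1 = 22.045
  [1→2.5]: (44.09+31.03)/2 × 1.5 = 56.34
  [2.5→3.5]: (31.03+22.13)/2 × 1 = 26.58
  Sum = 104.965 mg/L·h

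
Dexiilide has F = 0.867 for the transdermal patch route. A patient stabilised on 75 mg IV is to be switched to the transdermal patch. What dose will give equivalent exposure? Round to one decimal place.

For equal systemic exposure: F × D_ev = D_iv
D_ev = D_iv / F = 75 / 0.867 = 86.5052 mg

D_transdermal = 86.5 mg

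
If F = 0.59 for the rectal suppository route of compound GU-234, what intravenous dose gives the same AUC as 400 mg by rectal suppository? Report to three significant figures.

Systemic exposure from an extravascular dose = F × D_ev, so the equivalent IV dose is F × D_ev.
D_iv = F × D_ev = 0.59 × 400 = 236 mg

D_iv = 236 mg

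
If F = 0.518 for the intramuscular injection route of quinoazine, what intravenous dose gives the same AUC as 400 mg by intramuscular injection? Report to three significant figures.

D_iv = 207 mg

Systemic exposure from an extravascular dose = F × D_ev, so the equivalent IV dose is F × D_ev.
D_iv = F × D_ev = 0.518 × 400 = 207.2 mg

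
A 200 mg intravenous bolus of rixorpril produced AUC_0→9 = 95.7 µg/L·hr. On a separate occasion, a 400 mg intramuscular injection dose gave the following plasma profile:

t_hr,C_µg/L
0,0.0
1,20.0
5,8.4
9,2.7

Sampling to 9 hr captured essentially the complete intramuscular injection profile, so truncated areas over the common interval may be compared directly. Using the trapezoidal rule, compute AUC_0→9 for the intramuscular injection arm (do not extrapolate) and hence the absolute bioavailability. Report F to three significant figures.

Trapezoidal AUC_0→9 (intramuscular injection):
  [0→1]: (0.0+20.0)/2 × 1 = 10.0
  [1→5]: (20.0+8.4)/2 × 4 = 56.8
  [5→9]: (8.4+2.7)/2 × 4 = 22.2
  Sum = 89.0 µg/L·hr
F = (AUC_ev/D_ev)/(AUC_iv/D_iv) = (89.0/400)/(95.7/200) = 0.2225/0.4785 = 0.4650

F = 0.465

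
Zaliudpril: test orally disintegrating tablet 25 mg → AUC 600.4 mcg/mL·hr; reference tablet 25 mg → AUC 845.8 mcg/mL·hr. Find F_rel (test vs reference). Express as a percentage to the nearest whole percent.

F_rel = 71%

F_rel = (AUC_test/D_test) / (AUC_ref/D_ref)
      = (600.4/25) / (845.8/25)
      = 24.016 / 33.832 = 0.7099 = 70.99%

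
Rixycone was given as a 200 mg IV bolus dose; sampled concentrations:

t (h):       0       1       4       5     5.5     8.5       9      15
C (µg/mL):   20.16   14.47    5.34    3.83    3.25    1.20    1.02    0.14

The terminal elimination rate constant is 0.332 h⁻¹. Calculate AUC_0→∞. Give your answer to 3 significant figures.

AUC = 64.5 µg/mL·h

Trapezoidal AUC_0→15:
  [0→1]: (20.16+14.47)/2 × 1 = 17.315
  [1→4]: (14.47+5.34)/2 × 3 = 29.715
  [4→5]: (5.34+3.83)/2 × 1 = 4.585
  [5→5.5]: (3.83+3.25)/2 × 0.5 = 1.77
  [5.5→8.5]: (3.25+1.20)/2 × 3 = 6.675
  [8.5→9]: (1.20+1.02)/2 × 0.5 = 0.555
  [9→15]: (1.02+0.14)/2 × 6 = 3.48
  Sum = 64.095 µg/mL·h
Extrapolated tail: C_last / k_e = 0.14 / 0.332 = 0.422
AUC_0→∞ = 64.095 + 0.422 = 64.517 µg/mL·h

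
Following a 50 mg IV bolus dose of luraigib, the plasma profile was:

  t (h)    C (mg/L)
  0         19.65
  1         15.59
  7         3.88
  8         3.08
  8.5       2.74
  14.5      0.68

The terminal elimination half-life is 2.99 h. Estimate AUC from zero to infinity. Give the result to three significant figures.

Trapezoidal AUC_0→14.5:
  [0→1]: (19.65+15.59)/2 × 1 = 17.62
  [1→7]: (15.59+3.88)/2 × 6 = 58.41
  [7→8]: (3.88+3.08)/2 × 1 = 3.48
  [8→8.5]: (3.08+2.74)/2 × 0.5 = 1.455
  [8.5→14.5]: (2.74+0.68)/2 × 6 = 10.26
  Sum = 91.225 mg/L·h
k_e = ln2 / t½ = 0.693147 / 2.99 = 0.2318 h^-1
Extrapolated tail: C_last / k_e = 0.68 / 0.2318 = 2.934
AUC_0→∞ = 91.225 + 2.934 = 94.159 mg/L·h

AUC = 94.2 mg/L·h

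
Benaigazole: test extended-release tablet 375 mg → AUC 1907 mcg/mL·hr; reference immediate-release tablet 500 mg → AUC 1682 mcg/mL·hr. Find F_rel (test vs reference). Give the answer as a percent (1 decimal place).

F_rel = 151.2%

F_rel = (AUC_test/D_test) / (AUC_ref/D_ref)
      = (1907/375) / (1682/500)
      = 5.08533 / 3.364 = 1.5117 = 151.17%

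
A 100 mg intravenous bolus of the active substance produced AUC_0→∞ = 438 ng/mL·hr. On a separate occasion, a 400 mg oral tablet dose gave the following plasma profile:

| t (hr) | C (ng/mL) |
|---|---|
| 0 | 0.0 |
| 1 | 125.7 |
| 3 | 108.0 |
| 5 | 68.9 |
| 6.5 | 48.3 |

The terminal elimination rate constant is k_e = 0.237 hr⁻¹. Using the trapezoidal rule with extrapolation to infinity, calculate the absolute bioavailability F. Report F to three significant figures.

Trapezoidal AUC_0→6.5 (oral tablet):
  [0→1]: (0.0+125.7)/2 × 1 = 62.85
  [1→3]: (125.7+108.0)/2 × 2 = 233.7
  [3→5]: (108.0+68.9)/2 × 2 = 176.9
  [5→6.5]: (68.9+48.3)/2 × 1.5 = 87.9
  Sum = 561.35 ng/mL·hr
Tail: C_last/k_e = 48.3/0.237 = 203.797
AUC_0→∞ (oral tablet) = 561.35 + 203.797 = 765.147 ng/mL·hr
F = (AUC_ev/D_ev)/(AUC_iv/D_iv) = (765.147/400)/(438/100) = 1.9128675/4.38 = 0.4367

F = 0.437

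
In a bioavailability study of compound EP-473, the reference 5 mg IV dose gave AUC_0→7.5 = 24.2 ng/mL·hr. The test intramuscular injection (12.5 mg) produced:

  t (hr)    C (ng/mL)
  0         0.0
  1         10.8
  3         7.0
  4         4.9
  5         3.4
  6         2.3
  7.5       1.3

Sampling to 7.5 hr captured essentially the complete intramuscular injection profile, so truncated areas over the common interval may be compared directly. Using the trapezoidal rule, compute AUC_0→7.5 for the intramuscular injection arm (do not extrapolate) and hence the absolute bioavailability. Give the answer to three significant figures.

F = 0.642

Trapezoidal AUC_0→7.5 (intramuscular injection):
  [0→1]: (0.0+10.8)/2 × 1 = 5.4
  [1→3]: (10.8+7.0)/2 × 2 = 17.8
  [3→4]: (7.0+4.9)/2 × 1 = 5.95
  [4→5]: (4.9+3.4)/2 × 1 = 4.15
  [5→6]: (3.4+2.3)/2 × 1 = 2.85
  [6→7.5]: (2.3+1.3)/2 × 1.5 = 2.7
  Sum = 38.85 ng/mL·hr
F = (AUC_ev/D_ev)/(AUC_iv/D_iv) = (38.85/12.5)/(24.2/5) = 3.108/4.84 = 0.6421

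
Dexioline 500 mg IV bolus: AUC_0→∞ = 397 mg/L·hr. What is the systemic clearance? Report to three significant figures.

CL = Dose_iv / AUC_0→∞
   = 500 / 397 = 1.25945 L/hr

CL = 1.26 L/hr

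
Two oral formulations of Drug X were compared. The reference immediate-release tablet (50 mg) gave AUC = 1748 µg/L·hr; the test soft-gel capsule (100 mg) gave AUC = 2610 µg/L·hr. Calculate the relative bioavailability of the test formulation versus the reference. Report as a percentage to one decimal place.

F_rel = 74.7%

F_rel = (AUC_test/D_test) / (AUC_ref/D_ref)
      = (2610/100) / (1748/50)
      = 26.1 / 34.96 = 0.7466 = 74.66%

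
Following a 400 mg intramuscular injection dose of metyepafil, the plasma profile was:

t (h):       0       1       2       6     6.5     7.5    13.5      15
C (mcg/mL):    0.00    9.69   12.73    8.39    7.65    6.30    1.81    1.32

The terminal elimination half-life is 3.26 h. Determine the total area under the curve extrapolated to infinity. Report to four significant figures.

AUC = 102.2 mcg/mL·h

Trapezoidal AUC_0→15:
  [0→1]: (0.00+9.69)/2 × 1 = 4.845
  [1→2]: (9.69+12.73)/2 × 1 = 11.21
  [2→6]: (12.73+8.39)/2 × 4 = 42.24
  [6→6.5]: (8.39+7.65)/2 × 0.5 = 4.01
  [6.5→7.5]: (7.65+6.30)/2 × 1 = 6.975
  [7.5→13.5]: (6.30+1.81)/2 × 6 = 24.33
  [13.5→15]: (1.81+1.32)/2 × 1.5 = 2.3475
  Sum = 95.9575 mcg/mL·h
k_e = ln2 / t½ = 0.693147 / 3.26 = 0.2126 h^-1
Extrapolated tail: C_last / k_e = 1.32 / 0.2126 = 6.209
AUC_0→∞ = 95.9575 + 6.209 = 102.1665 mcg/mL·h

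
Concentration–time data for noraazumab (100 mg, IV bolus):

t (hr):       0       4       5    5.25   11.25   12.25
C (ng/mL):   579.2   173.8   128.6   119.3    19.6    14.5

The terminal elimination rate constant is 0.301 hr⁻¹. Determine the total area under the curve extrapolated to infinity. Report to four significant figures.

AUC = 2170 ng/mL·hr

Trapezoidal AUC_0→12.25:
  [0→4]: (579.2+173.8)/2 × 4 = 1506.0
  [4→5]: (173.8+128.6)/2 × 1 = 151.2
  [5→5.25]: (128.6+119.3)/2 × 0.25 = 30.9875
  [5.25→11.25]: (119.3+19.6)/2 × 6 = 416.7
  [11.25→12.25]: (19.6+14.5)/2 × 1 = 17.05
  Sum = 2121.9375 ng/mL·hr
Extrapolated tail: C_last / k_e = 14.5 / 0.301 = 48.173
AUC_0→∞ = 2121.9375 + 48.173 = 2170.1105 ng/mL·hr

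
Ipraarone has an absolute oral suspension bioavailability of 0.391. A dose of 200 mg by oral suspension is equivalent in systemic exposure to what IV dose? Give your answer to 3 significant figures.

D_iv = 78.2 mg

Systemic exposure from an extravascular dose = F × D_ev, so the equivalent IV dose is F × D_ev.
D_iv = F × D_ev = 0.391 × 200 = 78.2 mg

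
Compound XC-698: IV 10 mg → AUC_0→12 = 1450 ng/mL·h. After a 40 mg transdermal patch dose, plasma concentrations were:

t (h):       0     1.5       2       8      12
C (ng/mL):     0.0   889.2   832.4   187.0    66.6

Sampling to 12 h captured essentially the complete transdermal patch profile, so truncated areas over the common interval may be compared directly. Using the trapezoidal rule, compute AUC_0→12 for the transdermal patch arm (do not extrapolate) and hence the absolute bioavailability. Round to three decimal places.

Trapezoidal AUC_0→12 (transdermal patch):
  [0→1.5]: (0.0+889.2)/2 × 1.5 = 666.9
  [1.5→2]: (889.2+832.4)/2 × 0.5 = 430.4
  [2→8]: (832.4+187.0)/2 × 6 = 3058.2
  [8→12]: (187.0+66.6)/2 × 4 = 507.2
  Sum = 4662.7 ng/mL·h
F = (AUC_ev/D_ev)/(AUC_iv/D_iv) = (4662.7/40)/(1450/10) = 116.5675/145 = 0.8039

F = 0.804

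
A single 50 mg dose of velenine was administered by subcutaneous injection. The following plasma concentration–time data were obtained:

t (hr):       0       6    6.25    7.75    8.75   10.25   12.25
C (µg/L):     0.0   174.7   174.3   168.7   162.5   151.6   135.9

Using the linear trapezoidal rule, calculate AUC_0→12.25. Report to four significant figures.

Trapezoidal AUC_0→12.25:
  [0→6]: (0.0+174.7)/2 × 6 = 524.1
  [6→6.25]: (174.7+174.3)/2 × 0.25 = 43.625
  [6.25→7.75]: (174.3+168.7)/2 × 1.5 = 257.25
  [7.75→8.75]: (168.7+162.5)/2 × 1 = 165.6
  [8.75→10.25]: (162.5+151.6)/2 × 1.5 = 235.575
  [10.25→12.25]: (151.6+135.9)/2 × 2 = 287.5
  Sum = 1513.65 µg/L·hr

AUC = 1514 µg/L·hr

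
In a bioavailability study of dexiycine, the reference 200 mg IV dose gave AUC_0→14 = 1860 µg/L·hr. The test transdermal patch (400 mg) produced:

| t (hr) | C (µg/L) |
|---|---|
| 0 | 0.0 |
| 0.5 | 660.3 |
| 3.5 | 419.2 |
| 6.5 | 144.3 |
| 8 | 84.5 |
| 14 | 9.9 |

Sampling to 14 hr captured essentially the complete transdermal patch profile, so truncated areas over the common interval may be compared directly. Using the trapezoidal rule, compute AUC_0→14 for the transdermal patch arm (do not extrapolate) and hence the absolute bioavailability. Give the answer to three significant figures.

F = 0.829

Trapezoidal AUC_0→14 (transdermal patch):
  [0→0.5]: (0.0+660.3)/2 × 0.5 = 165.075
  [0.5→3.5]: (660.3+419.2)/2 × 3 = 1619.25
  [3.5→6.5]: (419.2+144.3)/2 × 3 = 845.25
  [6.5→8]: (144.3+84.5)/2 × 1.5 = 171.6
  [8→14]: (84.5+9.9)/2 × 6 = 283.2
  Sum = 3084.375 µg/L·hr
F = (AUC_ev/D_ev)/(AUC_iv/D_iv) = (3084.375/400)/(1860/200) = 7.7109375/9.3 = 0.8291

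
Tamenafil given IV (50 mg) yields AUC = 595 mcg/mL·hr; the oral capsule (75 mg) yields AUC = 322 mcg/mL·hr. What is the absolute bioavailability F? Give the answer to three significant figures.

F = (AUC_ev / D_ev) / (AUC_iv / D_iv)
  = (322/75) / (595/50)
  = 4.29333 / 11.9 = 0.3608

F = 0.361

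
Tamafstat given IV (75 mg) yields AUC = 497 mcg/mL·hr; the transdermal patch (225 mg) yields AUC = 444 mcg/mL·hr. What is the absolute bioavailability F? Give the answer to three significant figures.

F = 0.298

F = (AUC_ev / D_ev) / (AUC_iv / D_iv)
  = (444/225) / (497/75)
  = 1.97333 / 6.62667 = 0.2978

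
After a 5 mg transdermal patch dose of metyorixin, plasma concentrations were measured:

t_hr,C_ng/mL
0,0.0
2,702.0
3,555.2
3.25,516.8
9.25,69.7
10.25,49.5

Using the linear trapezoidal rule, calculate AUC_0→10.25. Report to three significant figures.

Trapezoidal AUC_0→10.25:
  [0→2]: (0.0+702.0)/2 × 2 = 702.0
  [2→3]: (702.0+555.2)/2 × 1 = 628.6
  [3→3.25]: (555.2+516.8)/2 × 0.25 = 134.0
  [3.25→9.25]: (516.8+69.7)/2 × 6 = 1759.5
  [9.25→10.25]: (69.7+49.5)/2 × 1 = 59.6
  Sum = 3283.7 ng/mL·hr

AUC = 3280 ng/mL·hr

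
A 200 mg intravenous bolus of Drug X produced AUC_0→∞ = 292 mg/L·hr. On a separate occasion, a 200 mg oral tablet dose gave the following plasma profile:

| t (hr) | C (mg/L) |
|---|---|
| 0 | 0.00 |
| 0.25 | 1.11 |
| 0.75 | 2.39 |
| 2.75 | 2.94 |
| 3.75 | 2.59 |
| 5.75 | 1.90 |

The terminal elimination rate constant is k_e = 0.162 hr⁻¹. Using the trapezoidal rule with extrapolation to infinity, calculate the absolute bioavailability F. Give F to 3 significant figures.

Trapezoidal AUC_0→5.75 (oral tablet):
  [0→0.25]: (0.00+1.11)/2 × 0.25 = 0.13875
  [0.25→0.75]: (1.11+2.39)/2 × 0.5 = 0.875
  [0.75→2.75]: (2.39+2.94)/2 × 2 = 5.33
  [2.75→3.75]: (2.94+2.59)/2 × 1 = 2.765
  [3.75→5.75]: (2.59+1.90)/2 × 2 = 4.49
  Sum = 13.59875 mg/L·hr
Tail: C_last/k_e = 1.90/0.162 = 11.728
AUC_0→∞ (oral tablet) = 13.59875 + 11.728 = 25.32675 mg/L·hr
F = (AUC_ev/D_ev)/(AUC_iv/D_iv) = (25.32675/200)/(292/200) = 0.12663375/1.46 = 0.0867

F = 0.0867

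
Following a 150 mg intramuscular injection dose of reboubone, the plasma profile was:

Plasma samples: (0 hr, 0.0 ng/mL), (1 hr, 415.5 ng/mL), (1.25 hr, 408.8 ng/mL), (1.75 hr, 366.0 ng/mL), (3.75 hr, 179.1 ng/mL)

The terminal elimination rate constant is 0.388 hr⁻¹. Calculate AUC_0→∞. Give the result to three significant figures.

Trapezoidal AUC_0→3.75:
  [0→1]: (0.0+415.5)/2 × 1 = 207.75
  [1→1.25]: (415.5+408.8)/2 × 0.25 = 103.0375
  [1.25→1.75]: (408.8+366.0)/2 × 0.5 = 193.7
  [1.75→3.75]: (366.0+179.1)/2 × 2 = 545.1
  Sum = 1049.5875 ng/mL·hr
Extrapolated tail: C_last / k_e = 179.1 / 0.388 = 461.598
AUC_0→∞ = 1049.5875 + 461.598 = 1511.1855 ng/mL·hr

AUC = 1510 ng/mL·hr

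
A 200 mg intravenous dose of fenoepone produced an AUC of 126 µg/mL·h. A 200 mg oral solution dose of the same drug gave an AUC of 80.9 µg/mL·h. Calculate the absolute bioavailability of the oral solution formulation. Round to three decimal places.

F = 0.642

F = (AUC_ev / D_ev) / (AUC_iv / D_iv)
  = (80.9/200) / (126/200)
  = 0.4045 / 0.63 = 0.6421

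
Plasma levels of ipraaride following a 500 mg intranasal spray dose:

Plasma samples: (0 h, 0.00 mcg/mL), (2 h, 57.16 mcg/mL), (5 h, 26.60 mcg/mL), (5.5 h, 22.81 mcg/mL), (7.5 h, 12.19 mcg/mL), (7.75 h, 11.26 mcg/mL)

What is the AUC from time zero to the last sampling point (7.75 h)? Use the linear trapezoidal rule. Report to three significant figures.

AUC = 233 mcg/mL·h

Trapezoidal AUC_0→7.75:
  [0→2]: (0.00+57.16)/2 × 2 = 57.16
  [2→5]: (57.16+26.60)/2 × 3 = 125.64
  [5→5.5]: (26.60+22.81)/2 × 0.5 = 12.3525
  [5.5→7.5]: (22.81+12.19)/2 × 2 = 35.0
  [7.5→7.75]: (12.19+11.26)/2 × 0.25 = 2.93125
  Sum = 233.08375 mcg/mL·h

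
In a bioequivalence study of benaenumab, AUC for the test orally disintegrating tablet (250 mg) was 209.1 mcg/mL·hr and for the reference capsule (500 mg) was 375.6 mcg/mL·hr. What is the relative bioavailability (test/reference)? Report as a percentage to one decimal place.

F_rel = (AUC_test/D_test) / (AUC_ref/D_ref)
      = (209.1/250) / (375.6/500)
      = 0.8364 / 0.7512 = 1.1134 = 111.34%

F_rel = 111.3%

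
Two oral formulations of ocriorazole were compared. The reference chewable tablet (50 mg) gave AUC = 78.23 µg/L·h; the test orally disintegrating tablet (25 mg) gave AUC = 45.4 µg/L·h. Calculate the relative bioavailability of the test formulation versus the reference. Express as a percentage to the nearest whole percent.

F_rel = (AUC_test/D_test) / (AUC_ref/D_ref)
      = (45.4/25) / (78.23/50)
      = 1.816 / 1.5646 = 1.1607 = 116.07%

F_rel = 116%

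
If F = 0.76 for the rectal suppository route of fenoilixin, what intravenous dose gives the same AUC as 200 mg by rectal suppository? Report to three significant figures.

Systemic exposure from an extravascular dose = F × D_ev, so the equivalent IV dose is F × D_ev.
D_iv = F × D_ev = 0.76 × 200 = 152 mg

D_iv = 152 mg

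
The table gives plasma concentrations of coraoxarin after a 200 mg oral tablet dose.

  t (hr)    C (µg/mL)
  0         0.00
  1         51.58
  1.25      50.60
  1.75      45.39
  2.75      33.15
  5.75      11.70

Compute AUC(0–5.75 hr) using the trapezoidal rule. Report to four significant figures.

AUC = 169.1 µg/mL·hr

Trapezoidal AUC_0→5.75:
  [0→1]: (0.00+51.58)/2 × 1 = 25.79
  [1→1.25]: (51.58+50.60)/2 × 0.25 = 12.7725
  [1.25→1.75]: (50.60+45.39)/2 × 0.5 = 23.9975
  [1.75→2.75]: (45.39+33.15)/2 × 1 = 39.27
  [2.75→5.75]: (33.15+11.70)/2 × 3 = 67.275
  Sum = 169.105 µg/mL·hr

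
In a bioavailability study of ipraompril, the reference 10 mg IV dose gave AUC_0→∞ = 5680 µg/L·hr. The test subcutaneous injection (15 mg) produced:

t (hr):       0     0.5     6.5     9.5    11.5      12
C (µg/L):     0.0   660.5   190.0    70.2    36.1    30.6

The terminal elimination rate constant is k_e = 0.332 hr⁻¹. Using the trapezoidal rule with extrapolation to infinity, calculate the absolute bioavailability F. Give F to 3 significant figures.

F = 0.390

Trapezoidal AUC_0→12 (subcutaneous injection):
  [0→0.5]: (0.0+660.5)/2 × 0.5 = 165.125
  [0.5→6.5]: (660.5+190.0)/2 × 6 = 2551.5
  [6.5→9.5]: (190.0+70.2)/2 × 3 = 390.3
  [9.5→11.5]: (70.2+36.1)/2 × 2 = 106.3
  [11.5→12]: (36.1+30.6)/2 × 0.5 = 16.675
  Sum = 3229.9 µg/L·hr
Tail: C_last/k_e = 30.6/0.332 = 92.169
AUC_0→∞ (subcutaneous injection) = 3229.9 + 92.169 = 3322.069 µg/L·hr
F = (AUC_ev/D_ev)/(AUC_iv/D_iv) = (3322.069/15)/(5680/10) = 221.471/568 = 0.3899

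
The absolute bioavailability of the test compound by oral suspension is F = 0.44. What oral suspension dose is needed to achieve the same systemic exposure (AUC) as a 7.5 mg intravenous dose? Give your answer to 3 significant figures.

D_oral = 17.0 mg

For equal systemic exposure: F × D_ev = D_iv
D_ev = D_iv / F = 7.5 / 0.44 = 17.0455 mg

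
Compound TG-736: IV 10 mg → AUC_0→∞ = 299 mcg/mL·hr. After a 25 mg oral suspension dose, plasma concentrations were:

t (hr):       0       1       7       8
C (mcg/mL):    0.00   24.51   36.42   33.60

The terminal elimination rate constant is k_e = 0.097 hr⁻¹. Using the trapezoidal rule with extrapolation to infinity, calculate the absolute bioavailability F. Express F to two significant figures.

Trapezoidal AUC_0→8 (oral suspension):
  [0→1]: (0.00+24.51)/2 × 1 = 12.255
  [1→7]: (24.51+36.42)/2 × 6 = 182.79
  [7→8]: (36.42+33.60)/2 × 1 = 35.01
  Sum = 230.055 mcg/mL·hr
Tail: C_last/k_e = 33.60/0.097 = 346.392
AUC_0→∞ (oral suspension) = 230.055 + 346.392 = 576.447 mcg/mL·hr
F = (AUC_ev/D_ev)/(AUC_iv/D_iv) = (576.447/25)/(299/10) = 23.05788/29.9 = 0.7712

F = 0.77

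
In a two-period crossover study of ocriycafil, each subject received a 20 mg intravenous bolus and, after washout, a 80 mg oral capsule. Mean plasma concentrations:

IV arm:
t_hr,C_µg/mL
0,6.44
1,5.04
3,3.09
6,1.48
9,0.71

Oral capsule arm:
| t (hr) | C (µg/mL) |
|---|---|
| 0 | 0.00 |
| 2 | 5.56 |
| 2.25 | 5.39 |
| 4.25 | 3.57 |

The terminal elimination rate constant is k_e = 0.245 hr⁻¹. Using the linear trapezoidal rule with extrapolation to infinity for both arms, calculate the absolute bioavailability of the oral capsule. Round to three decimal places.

Trapezoidal AUC_0→9 (IV):
  [0→1]: (6.44+5.04)/2 × 1 = 5.74
  [1→3]: (5.04+3.09)/2 × 2 = 8.13
  [3→6]: (3.09+1.48)/2 × 3 = 6.855
  [6→9]: (1.48+0.71)/2 × 3 = 3.285
  Sum = 24.01 µg/mL·hr
IV tail: 0.71/0.245 = 2.898; AUC_iv,0→∞ = 24.01 + 2.898 = 26.908 µg/mL·hr
Trapezoidal AUC_0→4.25 (oral capsule):
  [0→2]: (0.00+5.56)/2 × 2 = 5.56
  [2→2.25]: (5.56+5.39)/2 × 0.25 = 1.36875
  [2.25→4.25]: (5.39+3.57)/2 × 2 = 8.96
  Sum = 15.88875 µg/mL·hr
oral capsule tail: 3.57/0.245 = 14.571; AUC_ev,0→∞ = 15.88875 + 14.571 = 30.45975 µg/mL·hr
F = (AUC_ev/D_ev)/(AUC_iv/D_iv) = (30.45975/80)/(26.908/20) = 0.380747/1.3454 = 0.2830

F = 0.283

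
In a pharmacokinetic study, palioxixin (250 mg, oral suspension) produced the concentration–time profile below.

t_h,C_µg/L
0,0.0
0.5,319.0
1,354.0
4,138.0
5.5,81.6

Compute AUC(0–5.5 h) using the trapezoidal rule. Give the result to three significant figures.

Trapezoidal AUC_0→5.5:
  [0→0.5]: (0.0+319.0)/2 × 0.5 = 79.75
  [0.5→1]: (319.0+354.0)/2 × 0.5 = 168.25
  [1→4]: (354.0+138.0)/2 × 3 = 738.0
  [4→5.5]: (138.0+81.6)/2 × 1.5 = 164.7
  Sum = 1150.7 µg/L·h

AUC = 1150 µg/L·h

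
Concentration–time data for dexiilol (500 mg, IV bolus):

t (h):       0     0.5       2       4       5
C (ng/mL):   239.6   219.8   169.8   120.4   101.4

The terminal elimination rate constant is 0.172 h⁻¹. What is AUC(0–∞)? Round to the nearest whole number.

Trapezoidal AUC_0→5:
  [0→0.5]: (239.6+219.8)/2 × 0.5 = 114.85
  [0.5→2]: (219.8+169.8)/2 × 1.5 = 292.2
  [2→4]: (169.8+120.4)/2 × 2 = 290.2
  [4→5]: (120.4+101.4)/2 × 1 = 110.9
  Sum = 808.15 ng/mL·h
Extrapolated tail: C_last / k_e = 101.4 / 0.172 = 589.535
AUC_0→∞ = 808.15 + 589.535 = 1397.685 ng/mL·h

AUC = 1398 ng/mL·h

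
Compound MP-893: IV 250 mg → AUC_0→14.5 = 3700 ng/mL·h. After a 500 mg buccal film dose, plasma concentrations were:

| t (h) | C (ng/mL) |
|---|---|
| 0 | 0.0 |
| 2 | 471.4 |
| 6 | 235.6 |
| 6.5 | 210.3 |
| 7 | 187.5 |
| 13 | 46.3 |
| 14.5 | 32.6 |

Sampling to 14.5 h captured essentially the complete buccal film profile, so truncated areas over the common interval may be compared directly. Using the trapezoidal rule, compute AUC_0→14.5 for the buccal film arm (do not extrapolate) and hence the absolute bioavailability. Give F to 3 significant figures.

Trapezoidal AUC_0→14.5 (buccal film):
  [0→2]: (0.0+471.4)/2 × 2 = 471.4
  [2→6]: (471.4+235.6)/2 × 4 = 1414.0
  [6→6.5]: (235.6+210.3)/2 × 0.5 = 111.475
  [6.5→7]: (210.3+187.5)/2 × 0.5 = 99.45
  [7→13]: (187.5+46.3)/2 × 6 = 701.4
  [13→14.5]: (46.3+32.6)/2 × 1.5 = 59.175
  Sum = 2856.9 ng/mL·h
F = (AUC_ev/D_ev)/(AUC_iv/D_iv) = (2856.9/500)/(3700/250) = 5.7138/14.8 = 0.3861

F = 0.386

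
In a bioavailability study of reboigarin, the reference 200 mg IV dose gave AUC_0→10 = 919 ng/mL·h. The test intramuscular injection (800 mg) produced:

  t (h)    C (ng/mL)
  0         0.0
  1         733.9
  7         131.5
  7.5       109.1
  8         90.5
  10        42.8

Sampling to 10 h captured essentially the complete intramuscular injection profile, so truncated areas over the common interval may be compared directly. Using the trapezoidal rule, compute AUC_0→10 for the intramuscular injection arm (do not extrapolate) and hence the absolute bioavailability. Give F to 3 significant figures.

F = 0.872

Trapezoidal AUC_0→10 (intramuscular injection):
  [0→1]: (0.0+733.9)/2 × 1 = 366.95
  [1→7]: (733.9+131.5)/2 × 6 = 2596.2
  [7→7.5]: (131.5+109.1)/2 × 0.5 = 60.15
  [7.5→8]: (109.1+90.5)/2 × 0.5 = 49.9
  [8→10]: (90.5+42.8)/2 × 2 = 133.3
  Sum = 3206.5 ng/mL·h
F = (AUC_ev/D_ev)/(AUC_iv/D_iv) = (3206.5/800)/(919/200) = 4.008125/4.595 = 0.8723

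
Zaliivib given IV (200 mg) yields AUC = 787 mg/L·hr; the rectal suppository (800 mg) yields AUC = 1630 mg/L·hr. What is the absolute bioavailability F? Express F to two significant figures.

F = 0.52

F = (AUC_ev / D_ev) / (AUC_iv / D_iv)
  = (1630/800) / (787/200)
  = 2.0375 / 3.935 = 0.5178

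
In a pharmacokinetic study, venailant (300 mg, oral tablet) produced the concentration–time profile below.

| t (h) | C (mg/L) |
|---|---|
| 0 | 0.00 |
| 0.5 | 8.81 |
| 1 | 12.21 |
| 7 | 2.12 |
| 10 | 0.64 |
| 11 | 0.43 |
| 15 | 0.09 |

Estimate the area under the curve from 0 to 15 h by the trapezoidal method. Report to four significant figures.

Trapezoidal AUC_0→15:
  [0→0.5]: (0.00+8.81)/2 × 0.5 = 2.2025
  [0.5→1]: (8.81+12.21)/2 × 0.5 = 5.255
  [1→7]: (12.21+2.12)/2 × 6 = 42.99
  [7→10]: (2.12+0.64)/2 × 3 = 4.14
  [10→11]: (0.64+0.43)/2 × 1 = 0.535
  [11→15]: (0.43+0.09)/2 × 4 = 1.04
  Sum = 56.1625 mg/L·h

AUC = 56.16 mg/L·h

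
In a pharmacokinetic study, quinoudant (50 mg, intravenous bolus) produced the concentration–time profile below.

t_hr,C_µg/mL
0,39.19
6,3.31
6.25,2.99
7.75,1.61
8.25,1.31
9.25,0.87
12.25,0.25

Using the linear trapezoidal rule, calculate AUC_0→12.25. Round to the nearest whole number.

Trapezoidal AUC_0→12.25:
  [0→6]: (39.19+3.31)/2 × 6 = 127.5
  [6→6.25]: (3.31+2.99)/2 × 0.25 = 0.7875
  [6.25→7.75]: (2.99+1.61)/2 × 1.5 = 3.45
  [7.75→8.25]: (1.61+1.31)/2 × 0.5 = 0.73
  [8.25→9.25]: (1.31+0.87)/2 × 1 = 1.09
  [9.25→12.25]: (0.87+0.25)/2 × 3 = 1.68
  Sum = 135.2375 µg/mL·hr

AUC = 135 µg/mL·hr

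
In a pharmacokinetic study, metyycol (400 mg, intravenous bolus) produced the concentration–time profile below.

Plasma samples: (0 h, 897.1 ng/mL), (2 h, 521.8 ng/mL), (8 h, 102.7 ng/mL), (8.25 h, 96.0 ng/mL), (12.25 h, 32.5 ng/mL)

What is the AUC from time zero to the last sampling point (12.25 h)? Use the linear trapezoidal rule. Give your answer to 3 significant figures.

Trapezoidal AUC_0→12.25:
  [0→2]: (897.1+521.8)/2 × 2 = 1418.9
  [2→8]: (521.8+102.7)/2 × 6 = 1873.5
  [8→8.25]: (102.7+96.0)/2 × 0.25 = 24.8375
  [8.25→12.25]: (96.0+32.5)/2 × 4 = 257.0
  Sum = 3574.2375 ng/mL·h

AUC = 3570 ng/mL·h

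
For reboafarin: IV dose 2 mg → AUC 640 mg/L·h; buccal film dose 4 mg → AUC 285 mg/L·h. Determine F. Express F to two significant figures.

F = (AUC_ev / D_ev) / (AUC_iv / D_iv)
  = (285/4) / (640/2)
  = 71.25 / 320 = 0.2227

F = 0.22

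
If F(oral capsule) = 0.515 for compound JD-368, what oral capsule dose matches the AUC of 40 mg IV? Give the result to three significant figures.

For equal systemic exposure: F × D_ev = D_iv
D_ev = D_iv / F = 40 / 0.515 = 77.6699 mg

D_oral = 77.7 mg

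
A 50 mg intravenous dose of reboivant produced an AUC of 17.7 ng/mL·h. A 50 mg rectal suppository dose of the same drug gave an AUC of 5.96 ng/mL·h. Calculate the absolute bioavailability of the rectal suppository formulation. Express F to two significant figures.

F = (AUC_ev / D_ev) / (AUC_iv / D_iv)
  = (5.96/50) / (17.7/50)
  = 0.1192 / 0.354 = 0.3367

F = 0.34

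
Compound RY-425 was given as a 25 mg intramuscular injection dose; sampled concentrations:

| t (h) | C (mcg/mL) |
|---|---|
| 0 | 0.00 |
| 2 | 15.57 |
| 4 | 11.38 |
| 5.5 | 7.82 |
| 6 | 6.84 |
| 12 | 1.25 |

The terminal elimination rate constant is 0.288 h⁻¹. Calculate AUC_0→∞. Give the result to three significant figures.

Trapezoidal AUC_0→12:
  [0→2]: (0.00+15.57)/2 × 2 = 15.57
  [2→4]: (15.57+11.38)/2 × 2 = 26.95
  [4→5.5]: (11.38+7.82)/2 × 1.5 = 14.4
  [5.5→6]: (7.82+6.84)/2 × 0.5 = 3.665
  [6→12]: (6.84+1.25)/2 × 6 = 24.27
  Sum = 84.855 mcg/mL·h
Extrapolated tail: C_last / k_e = 1.25 / 0.288 = 4.340
AUC_0→∞ = 84.855 + 4.340 = 89.195 mcg/mL·h

AUC = 89.2 mcg/mL·h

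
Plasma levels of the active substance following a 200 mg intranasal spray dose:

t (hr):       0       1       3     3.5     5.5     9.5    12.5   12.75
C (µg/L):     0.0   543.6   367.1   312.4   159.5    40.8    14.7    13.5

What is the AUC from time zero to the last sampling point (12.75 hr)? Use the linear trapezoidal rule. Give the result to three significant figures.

Trapezoidal AUC_0→12.75:
  [0→1]: (0.0+543.6)/2 × 1 = 271.8
  [1→3]: (543.6+367.1)/2 × 2 = 910.7
  [3→3.5]: (367.1+312.4)/2 × 0.5 = 169.875
  [3.5→5.5]: (312.4+159.5)/2 × 2 = 471.9
  [5.5→9.5]: (159.5+40.8)/2 × 4 = 400.6
  [9.5→12.5]: (40.8+14.7)/2 × 3 = 83.25
  [12.5→12.75]: (14.7+13.5)/2 × 0.25 = 3.525
  Sum = 2311.65 µg/L·hr

AUC = 2310 µg/L·hr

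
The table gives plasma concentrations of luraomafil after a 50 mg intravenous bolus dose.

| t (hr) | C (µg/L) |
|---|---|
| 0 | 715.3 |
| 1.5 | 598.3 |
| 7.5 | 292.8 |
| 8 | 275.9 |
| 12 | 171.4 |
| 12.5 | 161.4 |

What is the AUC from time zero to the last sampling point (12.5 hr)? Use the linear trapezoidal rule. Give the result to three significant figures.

AUC = 4780 µg/L·hr

Trapezoidal AUC_0→12.5:
  [0→1.5]: (715.3+598.3)/2 × 1.5 = 985.2
  [1.5→7.5]: (598.3+292.8)/2 × 6 = 2673.3
  [7.5→8]: (292.8+275.9)/2 × 0.5 = 142.175
  [8→12]: (275.9+171.4)/2 × 4 = 894.6
  [12→12.5]: (171.4+161.4)/2 × 0.5 = 83.2
  Sum = 4778.475 µg/L·hr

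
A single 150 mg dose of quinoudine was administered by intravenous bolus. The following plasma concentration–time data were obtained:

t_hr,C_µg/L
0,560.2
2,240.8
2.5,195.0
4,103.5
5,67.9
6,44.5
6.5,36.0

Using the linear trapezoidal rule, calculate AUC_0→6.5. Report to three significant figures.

AUC = 1300 µg/L·hr

Trapezoidal AUC_0→6.5:
  [0→2]: (560.2+240.8)/2 × 2 = 801.0
  [2→2.5]: (240.8+195.0)/2 × 0.5 = 108.95
  [2.5→4]: (195.0+103.5)/2 × 1.5 = 223.875
  [4→5]: (103.5+67.9)/2 × 1 = 85.7
  [5→6]: (67.9+44.5)/2 × 1 = 56.2
  [6→6.5]: (44.5+36.0)/2 × 0.5 = 20.125
  Sum = 1295.85 µg/L·hr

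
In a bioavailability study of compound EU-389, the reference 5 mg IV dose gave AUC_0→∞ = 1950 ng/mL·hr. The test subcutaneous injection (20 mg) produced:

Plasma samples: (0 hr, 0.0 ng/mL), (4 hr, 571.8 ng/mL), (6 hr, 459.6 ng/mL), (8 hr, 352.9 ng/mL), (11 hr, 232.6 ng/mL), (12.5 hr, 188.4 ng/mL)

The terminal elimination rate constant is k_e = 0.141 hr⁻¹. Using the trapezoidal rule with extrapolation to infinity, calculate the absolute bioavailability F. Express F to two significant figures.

Trapezoidal AUC_0→12.5 (subcutaneous injection):
  [0→4]: (0.0+571.8)/2 × 4 = 1143.6
  [4→6]: (571.8+459.6)/2 × 2 = 1031.4
  [6→8]: (459.6+352.9)/2 × 2 = 812.5
  [8→11]: (352.9+232.6)/2 × 3 = 878.25
  [11→12.5]: (232.6+188.4)/2 × 1.5 = 315.75
  Sum = 4181.5 ng/mL·hr
Tail: C_last/k_e = 188.4/0.141 = 1336.170
AUC_0→∞ (subcutaneous injection) = 4181.5 + 1336.170 = 5517.67 ng/mL·hr
F = (AUC_ev/D_ev)/(AUC_iv/D_iv) = (5517.67/20)/(1950/5) = 275.8835/390 = 0.7074

F = 0.71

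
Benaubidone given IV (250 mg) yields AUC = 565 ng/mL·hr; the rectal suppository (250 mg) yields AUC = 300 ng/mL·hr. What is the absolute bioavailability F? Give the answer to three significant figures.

F = 0.531

F = (AUC_ev / D_ev) / (AUC_iv / D_iv)
  = (300/250) / (565/250)
  = 1.2 / 2.26 = 0.5310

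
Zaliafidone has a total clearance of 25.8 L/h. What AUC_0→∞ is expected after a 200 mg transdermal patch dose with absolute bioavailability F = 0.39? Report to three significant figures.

AUC_0→∞ = F × Dose / CL
        = 0.39 × 200 / 25.8 = 3.02326 mg/L·h

AUC = 3.02 mg/L·h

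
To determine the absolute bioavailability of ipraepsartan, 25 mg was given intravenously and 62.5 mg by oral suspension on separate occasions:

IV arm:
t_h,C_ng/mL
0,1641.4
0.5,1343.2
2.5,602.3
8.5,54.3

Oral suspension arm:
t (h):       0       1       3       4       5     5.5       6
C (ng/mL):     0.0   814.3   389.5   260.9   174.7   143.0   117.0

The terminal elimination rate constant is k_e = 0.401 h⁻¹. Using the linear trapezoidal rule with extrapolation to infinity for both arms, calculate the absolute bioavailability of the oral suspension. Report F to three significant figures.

Trapezoidal AUC_0→8.5 (IV):
  [0→0.5]: (1641.4+1343.2)/2 × 0.5 = 746.15
  [0.5→2.5]: (1343.2+602.3)/2 × 2 = 1945.5
  [2.5→8.5]: (602.3+54.3)/2 × 6 = 1969.8
  Sum = 4661.45 ng/mL·h
IV tail: 54.3/0.401 = 135.411; AUC_iv,0→∞ = 4661.45 + 135.411 = 4796.861 ng/mL·h
Trapezoidal AUC_0→6 (oral suspension):
  [0→1]: (0.0+814.3)/2 × 1 = 407.15
  [1→3]: (814.3+389.5)/2 × 2 = 1203.8
  [3→4]: (389.5+260.9)/2 × 1 = 325.2
  [4→5]: (260.9+174.7)/2 × 1 = 217.8
  [5→5.5]: (174.7+143.0)/2 × 0.5 = 79.425
  [5.5→6]: (143.0+117.0)/2 × 0.5 = 65.0
  Sum = 2298.375 ng/mL·h
oral suspension tail: 117.0/0.401 = 291.771; AUC_ev,0→∞ = 2298.375 + 291.771 = 2590.146 ng/mL·h
F = (AUC_ev/D_ev)/(AUC_iv/D_iv) = (2590.146/62.5)/(4796.861/25) = 41.442336/191.87444 = 0.2160

F = 0.216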